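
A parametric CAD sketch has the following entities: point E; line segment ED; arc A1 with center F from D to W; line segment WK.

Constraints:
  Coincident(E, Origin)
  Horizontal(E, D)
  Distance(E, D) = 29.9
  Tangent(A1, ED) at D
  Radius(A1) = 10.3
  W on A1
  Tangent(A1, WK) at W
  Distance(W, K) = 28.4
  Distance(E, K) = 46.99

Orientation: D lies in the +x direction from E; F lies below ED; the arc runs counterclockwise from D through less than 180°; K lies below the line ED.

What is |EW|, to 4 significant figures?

23.14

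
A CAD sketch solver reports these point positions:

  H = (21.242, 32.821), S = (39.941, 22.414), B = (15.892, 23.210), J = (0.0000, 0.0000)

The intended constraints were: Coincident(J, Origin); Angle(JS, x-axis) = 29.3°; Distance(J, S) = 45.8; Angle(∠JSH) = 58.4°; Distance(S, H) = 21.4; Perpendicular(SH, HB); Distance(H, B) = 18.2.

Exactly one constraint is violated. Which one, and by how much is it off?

Distance(H, B) = 18.2 — off by 7.20.

J = (0.00, 0.00) ✓; JS at 29.30° ✓; |JS| = 45.80 ✓; ∠JSH = 58.40° ✓; |SH| = 21.40 ✓; ∠(SH, HB) = 90.00° ✓; |HB| = 11.00 ✗.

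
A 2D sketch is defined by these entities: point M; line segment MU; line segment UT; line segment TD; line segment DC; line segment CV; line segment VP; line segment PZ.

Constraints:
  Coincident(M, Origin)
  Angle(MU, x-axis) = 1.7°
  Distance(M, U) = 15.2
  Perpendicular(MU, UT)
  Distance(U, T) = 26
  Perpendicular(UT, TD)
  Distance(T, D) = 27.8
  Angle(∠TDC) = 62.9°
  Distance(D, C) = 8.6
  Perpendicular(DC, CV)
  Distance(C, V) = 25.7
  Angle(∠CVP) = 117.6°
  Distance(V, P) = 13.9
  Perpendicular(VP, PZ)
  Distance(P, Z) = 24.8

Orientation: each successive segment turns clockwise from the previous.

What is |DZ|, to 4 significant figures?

18.29

M is at the origin; MU runs at 1.7° with length 15.2, so U = (15.19, 0.4509). MU ⟂ UT, so UT runs at -88.30°; with |UT| = 26.0, T = (15.96, -25.54). UT is perpendicular to TD, so TD runs at -178.3°; with |TD| = 27.8, D = (-11.82, -26.36). ∠TDC = 62.9° gives DC at 64.60° from the x-axis; with |DC| = 8.6, C = (-8.134, -18.59). The perpendicularity gives CV at right angles to DC, so CV runs at -25.40°; with |CV| = 25.7, V = (15.08, -29.62). ∠CVP = 117.6° gives VP at -87.80° from the x-axis; with |VP| = 13.9, P = (15.62, -43.51). The perpendicularity gives PZ at right angles to VP, so PZ runs at -177.8°; with |PZ| = 24.8, Z = (-9.167, -44.46). Then |DZ| = |Z − D| = 18.29.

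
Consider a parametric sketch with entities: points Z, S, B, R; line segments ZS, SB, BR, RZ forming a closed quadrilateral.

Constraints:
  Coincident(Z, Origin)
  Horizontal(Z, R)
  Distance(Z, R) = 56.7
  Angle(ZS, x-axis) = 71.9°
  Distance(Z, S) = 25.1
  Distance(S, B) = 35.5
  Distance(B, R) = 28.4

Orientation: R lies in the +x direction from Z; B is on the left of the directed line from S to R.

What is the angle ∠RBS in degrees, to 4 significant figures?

116.3°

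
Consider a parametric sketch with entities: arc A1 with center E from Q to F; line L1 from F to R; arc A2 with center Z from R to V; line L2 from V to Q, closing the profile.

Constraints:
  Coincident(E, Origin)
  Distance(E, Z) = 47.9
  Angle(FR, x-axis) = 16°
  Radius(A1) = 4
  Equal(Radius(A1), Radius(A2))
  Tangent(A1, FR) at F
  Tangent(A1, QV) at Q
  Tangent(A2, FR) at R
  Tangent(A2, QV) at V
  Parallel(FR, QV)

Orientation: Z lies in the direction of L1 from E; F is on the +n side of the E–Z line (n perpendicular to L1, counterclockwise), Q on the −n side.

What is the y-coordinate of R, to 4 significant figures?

17.05

The slot axis is L1's direction at 16.0°, so u = (cos 16.0°, sin 16.0°) = (0.9613, 0.2756) and n = (−sin 16.0°, cos 16.0°) = (-0.2756, 0.9613). E is at the origin and Z lies 47.9 along u from E, so Z = 47.9·u = (46.04, 13.20). Tangency of A1 to both parallel lines with radius 4.0 puts F and Q at E ± 4.0·n: F = (-1.103, 3.845), Q = (1.103, -3.845). Equal radii place R and V the same way about Z: R = Z + 4.0·n = (44.94, 17.05), V = Z − 4.0·n = (47.15, 9.358). So R.y = 17.05.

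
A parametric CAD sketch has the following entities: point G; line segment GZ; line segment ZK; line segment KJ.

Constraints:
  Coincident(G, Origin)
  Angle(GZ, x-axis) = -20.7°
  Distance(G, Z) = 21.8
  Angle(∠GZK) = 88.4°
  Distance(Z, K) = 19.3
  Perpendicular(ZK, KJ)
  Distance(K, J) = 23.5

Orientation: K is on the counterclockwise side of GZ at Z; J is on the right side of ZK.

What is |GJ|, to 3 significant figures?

49.0

G is at the origin; GZ runs at -20.7° with length 21.8, so Z = 21.8·(cos -20.7°, sin -20.7°) = (20.4, -7.71). ∠GZK = 88.4°, so ZK runs at -20.7° + (180° − 88.4°) = 70.9° from the x-axis; with |ZK| = 19.3, K = Z + 19.3·(cos 70.9°, sin 70.9°) = (26.7, 10.5). ZK ⟂ KJ; with |KJ| = 23.5 on the right of ZK, J = K + 23.5·(0.945, -0.327) = (48.9, 2.84). Then |GJ| = |J − G| = 49.0.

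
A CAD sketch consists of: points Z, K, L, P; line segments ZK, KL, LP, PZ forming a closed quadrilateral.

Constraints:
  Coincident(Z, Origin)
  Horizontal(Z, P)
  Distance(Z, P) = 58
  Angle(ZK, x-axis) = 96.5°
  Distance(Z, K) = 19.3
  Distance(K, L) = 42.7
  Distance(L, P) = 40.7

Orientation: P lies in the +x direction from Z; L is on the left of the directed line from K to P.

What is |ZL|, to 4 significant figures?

51.32

Checks: |KL| = 42.70 ✓; |LP| = 40.70 ✓.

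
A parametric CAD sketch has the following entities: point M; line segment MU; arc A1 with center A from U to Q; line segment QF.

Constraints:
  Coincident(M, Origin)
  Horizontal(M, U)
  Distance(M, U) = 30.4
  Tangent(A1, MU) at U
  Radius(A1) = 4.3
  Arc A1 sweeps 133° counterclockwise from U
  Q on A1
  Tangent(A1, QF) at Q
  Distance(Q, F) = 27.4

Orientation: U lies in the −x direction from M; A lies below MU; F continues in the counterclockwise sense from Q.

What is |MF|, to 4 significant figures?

31.06

On A1, U sits at bearing 90° from A; a 133° counterclockwise sweep puts Q at bearing 223°, so Q = A + 4.3·(cos 223°, sin 223°) = (-33.54, -7.233). A1 meets QF tangentially, so AQ is at right angles to QF, so QF runs along (−sin 223°, cos 223°); with |QF| = 27.4, F = (-14.86, -27.27). Then |MF| = |F − M| = 31.06.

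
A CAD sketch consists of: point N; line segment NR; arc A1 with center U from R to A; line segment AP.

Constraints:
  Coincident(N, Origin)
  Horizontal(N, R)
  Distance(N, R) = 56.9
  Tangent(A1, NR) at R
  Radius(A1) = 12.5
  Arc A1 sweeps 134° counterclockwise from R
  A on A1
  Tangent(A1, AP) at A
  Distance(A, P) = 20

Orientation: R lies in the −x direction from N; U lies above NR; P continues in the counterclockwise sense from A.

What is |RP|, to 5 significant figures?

35.906

On A1, R sits at bearing -90° from U; a 134° counterclockwise sweep puts A at bearing 44°, so A = U + 12.5·(cos 44°, sin 44°) = (-47.908, 21.183). A1 meets AP tangentially, so UA is at right angles to AP, so AP runs along (−sin 44°, cos 44°); with |AP| = 20.0, P = (-61.801, 35.570). Then |RP| = |P − R| = 35.906.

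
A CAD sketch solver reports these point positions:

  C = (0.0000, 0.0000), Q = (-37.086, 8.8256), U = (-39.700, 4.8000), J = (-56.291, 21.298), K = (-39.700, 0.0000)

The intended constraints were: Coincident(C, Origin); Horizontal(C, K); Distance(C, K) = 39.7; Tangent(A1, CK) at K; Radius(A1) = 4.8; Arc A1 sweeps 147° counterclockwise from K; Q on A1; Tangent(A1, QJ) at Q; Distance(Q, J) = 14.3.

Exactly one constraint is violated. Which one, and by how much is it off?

Distance(Q, J) = 14.3 — off by 8.60.

C = (0.00, 0.00) ✓; C.y = 0.00, K.y = 0.00 ✓; |CK| = 39.70 ✓; ∠(UK, KC) = 90.00° ✓; |UK| = 4.800 ✓; bearing(U→Q) − bearing(U→K) = 147.0° ✓; |UQ| = 4.800 ✓; ∠(UQ, QJ) = 90.00° ✓; |QJ| = 22.90 ✗.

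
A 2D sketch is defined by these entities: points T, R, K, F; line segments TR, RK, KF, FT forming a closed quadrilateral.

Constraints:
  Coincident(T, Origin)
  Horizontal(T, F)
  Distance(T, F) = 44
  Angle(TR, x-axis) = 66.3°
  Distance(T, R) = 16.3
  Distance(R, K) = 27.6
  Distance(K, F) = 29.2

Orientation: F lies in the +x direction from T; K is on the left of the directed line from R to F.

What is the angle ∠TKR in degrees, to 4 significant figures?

15.22°

Checks: |RK| = 27.60 ✓; |KF| = 29.20 ✓.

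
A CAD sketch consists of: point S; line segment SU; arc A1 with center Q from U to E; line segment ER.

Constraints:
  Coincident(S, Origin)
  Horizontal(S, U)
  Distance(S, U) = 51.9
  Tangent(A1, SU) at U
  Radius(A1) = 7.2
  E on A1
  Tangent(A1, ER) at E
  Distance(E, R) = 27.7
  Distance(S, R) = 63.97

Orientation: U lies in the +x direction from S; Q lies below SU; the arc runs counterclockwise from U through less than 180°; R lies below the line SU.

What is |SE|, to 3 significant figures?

46.0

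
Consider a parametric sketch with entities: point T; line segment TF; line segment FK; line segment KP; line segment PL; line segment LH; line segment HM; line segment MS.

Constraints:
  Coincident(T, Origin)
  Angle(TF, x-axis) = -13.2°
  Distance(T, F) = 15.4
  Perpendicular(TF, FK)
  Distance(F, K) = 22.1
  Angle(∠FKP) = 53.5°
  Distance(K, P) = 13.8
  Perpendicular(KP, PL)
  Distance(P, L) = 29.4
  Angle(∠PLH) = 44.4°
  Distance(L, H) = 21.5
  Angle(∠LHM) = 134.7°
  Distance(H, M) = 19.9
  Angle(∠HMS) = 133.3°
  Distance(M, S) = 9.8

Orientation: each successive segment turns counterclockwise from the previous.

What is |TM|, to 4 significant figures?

30.15

T is at the origin; TF runs at -13.2° with length 15.4, so F = (14.99, -3.517). TF is perpendicular to FK, so FK runs at 76.80°; with |FK| = 22.1, K = (20.04, 18.00). ∠FKP = 53.5° gives KP at -156.7° from the x-axis; with |KP| = 13.8, P = (7.365, 12.54). The perpendicularity gives PL at right angles to KP, so PL runs at -66.70°; with |PL| = 29.4, L = (18.99, -14.46). ∠PLH = 44.4° gives LH at 68.90° from the x-axis; with |LH| = 21.5, H = (26.73, 5.597). ∠LHM = 134.7° gives HM at 114.2° from the x-axis; with |HM| = 19.9, M = (18.58, 23.75). Then |TM| = |M − T| = 30.15.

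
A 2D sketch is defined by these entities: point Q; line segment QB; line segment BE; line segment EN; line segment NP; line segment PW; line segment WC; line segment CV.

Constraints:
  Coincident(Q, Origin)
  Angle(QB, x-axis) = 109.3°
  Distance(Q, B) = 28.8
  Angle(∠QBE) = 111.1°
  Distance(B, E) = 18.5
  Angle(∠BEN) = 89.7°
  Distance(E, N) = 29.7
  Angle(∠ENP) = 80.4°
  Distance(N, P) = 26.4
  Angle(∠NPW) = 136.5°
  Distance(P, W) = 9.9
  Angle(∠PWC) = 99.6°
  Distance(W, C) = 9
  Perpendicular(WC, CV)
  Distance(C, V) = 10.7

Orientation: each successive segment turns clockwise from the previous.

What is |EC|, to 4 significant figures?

27.97

Q is at the origin; QB runs at 109.3° with length 28.8, so B = (-9.519, 27.18). ∠QBE = 111.1° gives BE at 40.40° from the x-axis; with |BE| = 18.5, E = (4.570, 39.17). ∠BEN = 89.7° gives EN at -49.90° from the x-axis; with |EN| = 29.7, N = (23.70, 16.45). ∠ENP = 80.4° gives NP at -149.5° from the x-axis; with |NP| = 26.4, P = (0.9531, 3.055). ∠NPW = 136.5° gives PW at 167.0° from the x-axis; with |PW| = 9.9, W = (-8.693, 5.282). ∠PWC = 99.6° gives WC at 86.60° from the x-axis; with |WC| = 9.0, C = (-8.159, 14.27). Then |EC| = |C − E| = 27.97.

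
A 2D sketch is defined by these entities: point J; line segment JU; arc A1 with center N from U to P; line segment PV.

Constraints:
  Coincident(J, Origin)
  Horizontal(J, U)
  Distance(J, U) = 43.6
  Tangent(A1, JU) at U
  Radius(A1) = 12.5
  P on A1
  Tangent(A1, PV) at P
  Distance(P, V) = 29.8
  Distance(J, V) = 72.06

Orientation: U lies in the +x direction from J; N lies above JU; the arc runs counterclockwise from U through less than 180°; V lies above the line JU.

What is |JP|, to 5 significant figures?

57.089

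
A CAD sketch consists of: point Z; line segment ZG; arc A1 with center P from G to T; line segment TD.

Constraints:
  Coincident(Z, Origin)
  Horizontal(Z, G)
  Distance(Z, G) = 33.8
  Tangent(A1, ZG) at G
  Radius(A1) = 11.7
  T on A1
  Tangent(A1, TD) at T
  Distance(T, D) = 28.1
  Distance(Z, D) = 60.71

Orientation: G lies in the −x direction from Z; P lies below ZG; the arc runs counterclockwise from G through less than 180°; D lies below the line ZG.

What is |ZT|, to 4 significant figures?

46.92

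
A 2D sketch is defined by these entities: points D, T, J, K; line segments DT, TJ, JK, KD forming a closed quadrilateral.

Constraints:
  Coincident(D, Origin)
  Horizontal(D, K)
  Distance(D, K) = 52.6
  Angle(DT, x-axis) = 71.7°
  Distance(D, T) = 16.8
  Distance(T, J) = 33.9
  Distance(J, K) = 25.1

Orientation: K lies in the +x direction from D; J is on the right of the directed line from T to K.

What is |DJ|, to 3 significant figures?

30.1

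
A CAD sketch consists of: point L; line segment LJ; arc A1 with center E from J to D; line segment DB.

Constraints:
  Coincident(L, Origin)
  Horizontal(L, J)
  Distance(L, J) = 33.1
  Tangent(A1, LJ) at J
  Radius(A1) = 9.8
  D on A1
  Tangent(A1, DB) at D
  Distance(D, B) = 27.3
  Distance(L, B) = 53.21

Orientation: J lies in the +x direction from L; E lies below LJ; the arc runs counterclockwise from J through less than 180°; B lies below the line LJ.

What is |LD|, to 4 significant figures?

28.19

Checks: |LJ| = 33.10 ✓; |ED| = 9.800 ✓; ∠(ED, DB) = 90.00° ✓; |DB| = 27.30 ✓; |LB| = 53.21 ✓.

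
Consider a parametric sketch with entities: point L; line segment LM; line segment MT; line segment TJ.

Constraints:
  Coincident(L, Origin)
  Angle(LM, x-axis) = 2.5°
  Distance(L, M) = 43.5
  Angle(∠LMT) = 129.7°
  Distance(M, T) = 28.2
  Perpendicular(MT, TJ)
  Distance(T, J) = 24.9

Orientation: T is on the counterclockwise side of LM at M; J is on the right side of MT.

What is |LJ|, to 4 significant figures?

80.88

∠LMT = 129.7°, so MT runs at 2.5° + (180° − 129.7°) = 52.80° from the x-axis; with |MT| = 28.2, T = M + 28.2·(cos 52.80°, sin 52.80°) = (60.51, 24.36). The perpendicularity gives TJ at right angles to MT; with |TJ| = 24.9 on the right of MT, J = T + 24.9·(0.7965, -0.6046) = (80.34, 9.305). Then |LJ| = |J − L| = 80.88.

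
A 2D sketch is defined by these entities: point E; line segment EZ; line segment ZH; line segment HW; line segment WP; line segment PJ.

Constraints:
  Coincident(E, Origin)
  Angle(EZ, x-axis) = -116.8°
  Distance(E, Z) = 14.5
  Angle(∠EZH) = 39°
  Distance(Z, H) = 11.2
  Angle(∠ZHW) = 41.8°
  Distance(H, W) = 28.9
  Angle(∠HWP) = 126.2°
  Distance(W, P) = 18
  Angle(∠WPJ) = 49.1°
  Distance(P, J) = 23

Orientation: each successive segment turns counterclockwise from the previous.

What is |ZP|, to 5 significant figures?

31.971

∠ZHW = 41.8° gives HW at 162.40° from the x-axis; with |HW| = 28.9, W = (-23.869, 0.38713). ∠HWP = 126.2° gives WP at -143.80° from the x-axis; with |WP| = 18.0, P = (-38.394, -10.244). Then |ZP| = |P − Z| = 31.971.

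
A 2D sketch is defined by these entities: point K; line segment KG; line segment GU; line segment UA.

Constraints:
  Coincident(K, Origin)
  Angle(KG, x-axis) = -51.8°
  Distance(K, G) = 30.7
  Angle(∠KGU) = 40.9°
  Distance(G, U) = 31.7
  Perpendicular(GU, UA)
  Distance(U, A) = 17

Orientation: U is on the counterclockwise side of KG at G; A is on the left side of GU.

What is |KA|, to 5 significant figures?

9.0434

K is at the origin; KG runs at -51.8° with length 30.7, so G = 30.7·(cos -51.8°, sin -51.8°) = (18.985, -24.126). ∠KGU = 40.9°, so GU runs at -51.8° + (180° − 40.9°) = 87.300° from the x-axis; with |GU| = 31.7, U = G + 31.7·(cos 87.300°, sin 87.300°) = (20.478, 7.5390). GU ⟂ UA; with |UA| = 17.0 on the left of GU, A = U + 17.0·(-0.99889, 0.047106) = (3.4973, 8.3398). Then |KA| = |A − K| = 9.0434.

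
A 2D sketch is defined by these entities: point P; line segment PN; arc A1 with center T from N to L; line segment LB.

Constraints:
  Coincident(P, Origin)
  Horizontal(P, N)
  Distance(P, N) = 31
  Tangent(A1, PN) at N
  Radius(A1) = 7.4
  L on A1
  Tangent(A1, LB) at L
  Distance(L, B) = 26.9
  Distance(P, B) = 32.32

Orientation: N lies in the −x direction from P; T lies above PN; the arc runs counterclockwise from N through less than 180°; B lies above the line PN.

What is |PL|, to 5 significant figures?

24.604

P is at the origin; P and N share the same y with |PN| = 31.0 and N on the −x side, so N = (-31.000, 0.0000). A1 meets PN tangentially, so TN is at right angles to PN, so T = N + (0, 7.4) = (-31.000, 7.4000). Since TL ⟂ LB (tangency), |TB| = √(7.4² + 26.9²) = 27.899 regardless of where L sits on A1. So B lies on both circle(P, 32.32) and circle(T, 27.899); the above-PN intersection is B = (-13.688, 29.278). L is the foot of the tangent from B: L = (-24.187, 4.5118).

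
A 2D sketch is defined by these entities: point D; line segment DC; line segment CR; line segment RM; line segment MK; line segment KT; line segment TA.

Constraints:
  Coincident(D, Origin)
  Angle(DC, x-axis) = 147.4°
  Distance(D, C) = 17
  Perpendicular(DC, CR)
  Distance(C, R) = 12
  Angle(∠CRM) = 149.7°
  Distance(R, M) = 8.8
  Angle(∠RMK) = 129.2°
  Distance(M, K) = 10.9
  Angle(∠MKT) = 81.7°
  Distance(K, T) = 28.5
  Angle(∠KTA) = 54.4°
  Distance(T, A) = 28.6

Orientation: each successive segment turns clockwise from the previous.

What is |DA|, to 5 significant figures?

26.561

D is at the origin; DC runs at 147.4° with length 17.0, so C = (-14.322, 9.1591). DC is perpendicular to CR, so CR runs at 57.400°; with |CR| = 12.0, R = (-7.8564, 19.269). ∠CRM = 149.7° gives RM at 27.100° from the x-axis; with |RM| = 8.8, M = (-0.022569, 23.277). ∠RMK = 129.2° gives MK at -23.700° from the x-axis; with |MK| = 10.9, K = (9.9582, 18.896). ∠MKT = 81.7° gives KT at -122.00° from the x-axis; with |KT| = 28.5, T = (-5.1445, -5.2733). ∠KTA = 54.4° gives TA at 112.40° from the x-axis; with |TA| = 28.6, A = (-16.043, 21.169). Then |DA| = |A − D| = 26.561.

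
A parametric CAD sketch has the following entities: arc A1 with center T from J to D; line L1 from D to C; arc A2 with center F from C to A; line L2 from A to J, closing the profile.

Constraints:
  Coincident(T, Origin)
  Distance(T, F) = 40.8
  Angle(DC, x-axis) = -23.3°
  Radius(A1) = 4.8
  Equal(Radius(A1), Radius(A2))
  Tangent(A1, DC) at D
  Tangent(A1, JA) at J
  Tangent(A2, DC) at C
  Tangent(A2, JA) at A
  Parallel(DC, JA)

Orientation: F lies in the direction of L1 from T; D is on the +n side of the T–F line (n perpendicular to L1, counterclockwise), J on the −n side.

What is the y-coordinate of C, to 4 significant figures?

-11.73

The slot axis is L1's direction at -23.3°, so u = (cos -23.3°, sin -23.3°) = (0.9184, -0.3955) and n = (−sin -23.3°, cos -23.3°) = (0.3955, 0.9184). T is at the origin and F lies 40.8 along u from T, so F = 40.8·u = (37.47, -16.14). Tangency of A1 to both parallel lines with radius 4.8 puts D and J at T ± 4.8·n: D = (1.899, 4.409), J = (-1.899, -4.409). Equal radii place C and A the same way about F: C = F + 4.8·n = (39.37, -11.73), A = F − 4.8·n = (35.57, -20.55). So C.y = -11.73.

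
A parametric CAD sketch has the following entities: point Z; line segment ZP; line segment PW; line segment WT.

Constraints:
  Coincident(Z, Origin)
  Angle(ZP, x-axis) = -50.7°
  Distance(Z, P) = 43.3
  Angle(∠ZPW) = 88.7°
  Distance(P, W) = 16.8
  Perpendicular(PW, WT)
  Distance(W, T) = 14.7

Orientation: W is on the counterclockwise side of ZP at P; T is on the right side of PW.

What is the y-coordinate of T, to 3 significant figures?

-33.7

Z is at the origin; ZP runs at -50.7° with length 43.3, so P = 43.3·(cos -50.7°, sin -50.7°) = (27.4, -33.5). ∠ZPW = 88.7°, so PW runs at -50.7° + (180° − 88.7°) = 40.6° from the x-axis; with |PW| = 16.8, W = P + 16.8·(cos 40.6°, sin 40.6°) = (40.2, -22.6). PW is perpendicular to WT; with |WT| = 14.7 on the right of PW, T = W + 14.7·(0.651, -0.759) = (49.7, -33.7). So T.y = -33.7.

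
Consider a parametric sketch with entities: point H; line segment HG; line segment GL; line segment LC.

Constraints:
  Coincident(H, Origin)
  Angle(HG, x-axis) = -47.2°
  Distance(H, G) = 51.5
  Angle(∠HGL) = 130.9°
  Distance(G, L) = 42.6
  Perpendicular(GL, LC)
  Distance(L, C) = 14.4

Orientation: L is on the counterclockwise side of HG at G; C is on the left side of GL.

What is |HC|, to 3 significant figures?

80.2

H is at the origin; HG runs at -47.2° with length 51.5, so G = 51.5·(cos -47.2°, sin -47.2°) = (35.0, -37.8). ∠HGL = 130.9°, so GL runs at -47.2° + (180° − 130.9°) = 1.90° from the x-axis; with |GL| = 42.6, L = G + 42.6·(cos 1.90°, sin 1.90°) = (77.6, -36.4). GL is perpendicular to LC; with |LC| = 14.4 on the left of GL, C = L + 14.4·(-0.0332, 0.999) = (77.1, -22.0). Then |HC| = |C − H| = 80.2.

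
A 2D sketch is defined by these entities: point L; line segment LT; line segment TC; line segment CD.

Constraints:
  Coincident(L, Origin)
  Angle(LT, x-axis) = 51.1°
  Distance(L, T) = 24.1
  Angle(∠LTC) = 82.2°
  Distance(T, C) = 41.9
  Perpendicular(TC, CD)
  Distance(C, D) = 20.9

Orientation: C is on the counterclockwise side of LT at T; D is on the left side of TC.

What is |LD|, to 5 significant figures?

38.744

∠LTC = 82.2°, so TC runs at 51.1° + (180° − 82.2°) = 148.90° from the x-axis; with |TC| = 41.9, C = T + 41.9·(cos 148.90°, sin 148.90°) = (-20.744, 40.398). TC ⟂ CD; with |CD| = 20.9 on the left of TC, D = C + 20.9·(-0.51653, -0.85627) = (-31.539, 22.502). Then |LD| = |D − L| = 38.744.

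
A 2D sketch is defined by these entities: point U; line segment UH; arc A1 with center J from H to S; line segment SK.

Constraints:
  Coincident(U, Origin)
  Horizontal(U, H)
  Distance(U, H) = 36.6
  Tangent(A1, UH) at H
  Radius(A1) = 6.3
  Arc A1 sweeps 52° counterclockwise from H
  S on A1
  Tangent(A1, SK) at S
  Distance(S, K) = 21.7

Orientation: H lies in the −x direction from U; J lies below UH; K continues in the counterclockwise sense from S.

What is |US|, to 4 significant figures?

41.63

U is at the origin; UH is horizontal with |UH| = 36.6 and H on the −x side, so H = (-36.60, 0.000). A1 meets UH tangentially, so JH is at right angles to UH, so J = H + (0, -6.3) = (-36.60, -6.300). On A1, H sits at bearing 90° from J; a 52° counterclockwise sweep puts S at bearing 142°, so S = J + 6.3·(cos 142°, sin 142°) = (-41.56, -2.421). Then |US| = |S − U| = 41.63.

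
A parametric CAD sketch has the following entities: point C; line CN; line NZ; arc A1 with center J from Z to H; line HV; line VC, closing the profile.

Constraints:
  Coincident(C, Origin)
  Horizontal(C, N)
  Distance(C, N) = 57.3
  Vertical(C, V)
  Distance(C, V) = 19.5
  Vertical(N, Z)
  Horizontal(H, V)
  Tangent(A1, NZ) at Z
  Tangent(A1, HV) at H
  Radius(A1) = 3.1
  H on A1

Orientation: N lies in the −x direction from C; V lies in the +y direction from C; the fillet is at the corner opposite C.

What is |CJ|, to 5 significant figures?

56.627

C is at the origin; CN is horizontal with |CN| = 57.3 and N on the −x side, so N = (-57.300, 0.0000). C and V share the same x with |CV| = 19.5 and V on the +y side, so V = (0.0000, 19.500). The virtual corner opposite C is at (-57.300, 19.500). A1 meets NZ tangentially, so JZ is at right angles to NZ and tangency of A1 to HV means the radius JH is perpendicular to HV, with radius 3.1, so the center J sits 3.1 in from both sides at J = (-54.200, 16.400). Then |CJ| = |J − C| = 56.627.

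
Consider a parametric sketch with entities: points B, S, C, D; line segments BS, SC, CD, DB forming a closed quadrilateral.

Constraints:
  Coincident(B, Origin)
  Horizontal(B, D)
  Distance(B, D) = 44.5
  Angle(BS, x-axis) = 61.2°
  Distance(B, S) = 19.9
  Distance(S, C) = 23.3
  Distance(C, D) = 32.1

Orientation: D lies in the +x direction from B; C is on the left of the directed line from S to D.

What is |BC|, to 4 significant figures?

41.49

Checks: B = (0.00, 0.00) ✓; |SC| = 23.30 ✓; |CD| = 32.10 ✓.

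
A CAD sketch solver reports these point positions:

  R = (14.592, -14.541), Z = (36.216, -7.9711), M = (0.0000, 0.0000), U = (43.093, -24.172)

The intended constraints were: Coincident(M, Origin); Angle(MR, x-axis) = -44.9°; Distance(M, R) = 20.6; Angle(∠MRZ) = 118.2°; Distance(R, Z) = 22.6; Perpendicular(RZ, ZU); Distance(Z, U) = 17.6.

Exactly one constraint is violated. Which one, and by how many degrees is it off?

Perpendicular(RZ, ZU) — off by 6.10°.

M = (0.00, 0.00) ✓; MR at -44.90° ✓; |MR| = 20.60 ✓; ∠MRZ = 118.2° ✓; |RZ| = 22.60 ✓; ∠(RZ, ZU) = 83.90° ✗; |ZU| = 17.60 ✓.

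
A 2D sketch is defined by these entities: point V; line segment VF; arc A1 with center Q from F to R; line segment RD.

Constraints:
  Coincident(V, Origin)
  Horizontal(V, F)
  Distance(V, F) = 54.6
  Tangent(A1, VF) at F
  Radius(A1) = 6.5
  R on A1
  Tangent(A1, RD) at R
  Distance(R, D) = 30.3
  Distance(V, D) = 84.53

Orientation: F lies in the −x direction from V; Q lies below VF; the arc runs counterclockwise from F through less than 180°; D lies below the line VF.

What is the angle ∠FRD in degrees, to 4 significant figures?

159.6°

Checks: |VF| = 54.60 ✓; |QF| = 6.500 ✓; |QR| = 6.500 ✓; ∠(QR, RD) = 90.00° ✓; |RD| = 30.30 ✓; |VD| = 84.53 ✓.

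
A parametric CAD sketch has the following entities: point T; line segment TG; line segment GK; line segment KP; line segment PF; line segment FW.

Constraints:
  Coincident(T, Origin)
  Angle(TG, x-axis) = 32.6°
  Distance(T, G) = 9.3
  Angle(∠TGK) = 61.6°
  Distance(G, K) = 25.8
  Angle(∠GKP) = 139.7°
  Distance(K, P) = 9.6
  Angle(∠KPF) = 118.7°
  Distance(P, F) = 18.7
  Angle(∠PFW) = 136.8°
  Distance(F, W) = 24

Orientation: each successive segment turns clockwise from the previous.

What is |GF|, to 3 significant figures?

38.3

T is at the origin; TG runs at 32.6° with length 9.3, so G = (7.83, 5.01). ∠TGK = 61.6° gives GK at -85.8° from the x-axis; with |GK| = 25.8, K = (9.72, -20.7). ∠GKP = 139.7° gives KP at -126° from the x-axis; with |KP| = 9.6, P = (4.07, -28.5). ∠KPF = 118.7° gives PF at 173° from the x-axis; with |PF| = 18.7, F = (-14.5, -26.1). Then |GF| = |F − G| = 38.3.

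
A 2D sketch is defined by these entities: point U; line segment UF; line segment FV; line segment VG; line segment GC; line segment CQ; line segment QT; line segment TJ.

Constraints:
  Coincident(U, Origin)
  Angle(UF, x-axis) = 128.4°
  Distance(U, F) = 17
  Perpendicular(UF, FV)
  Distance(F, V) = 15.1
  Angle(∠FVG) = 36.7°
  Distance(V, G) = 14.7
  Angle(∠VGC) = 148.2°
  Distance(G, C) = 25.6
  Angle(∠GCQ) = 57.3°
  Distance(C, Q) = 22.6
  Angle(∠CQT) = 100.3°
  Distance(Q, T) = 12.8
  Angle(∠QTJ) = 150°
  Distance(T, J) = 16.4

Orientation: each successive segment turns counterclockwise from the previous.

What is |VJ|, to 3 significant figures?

7.74

U is at the origin; UF runs at 128.4° with length 17.0, so F = (-10.6, 13.3). The perpendicularity gives FV at right angles to UF, so FV runs at -142°; with |FV| = 15.1, V = (-22.4, 3.94). ∠FVG = 36.7° gives VG at 1.70° from the x-axis; with |VG| = 14.7, G = (-7.70, 4.38). ∠VGC = 148.2° gives GC at 33.5° from the x-axis; with |GC| = 25.6, C = (13.6, 18.5). ∠GCQ = 57.3° gives CQ at 156° from the x-axis; with |CQ| = 22.6, Q = (-7.03, 27.6). ∠CQT = 100.3° gives QT at -124° from the x-axis; with |QT| = 12.8, T = (-14.2, 17.0). ∠QTJ = 150.0° gives TJ at -94.1° from the x-axis; with |TJ| = 16.4, J = (-15.4, 0.672). Then |VJ| = |J − V| = 7.74.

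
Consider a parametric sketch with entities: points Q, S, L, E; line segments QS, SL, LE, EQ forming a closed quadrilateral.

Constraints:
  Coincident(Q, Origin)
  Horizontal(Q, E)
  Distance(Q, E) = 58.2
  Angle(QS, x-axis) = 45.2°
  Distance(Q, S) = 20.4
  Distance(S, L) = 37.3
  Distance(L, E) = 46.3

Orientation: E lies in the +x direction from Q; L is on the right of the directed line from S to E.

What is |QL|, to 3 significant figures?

28.8

Checks: |SL| = 37.30 ✓; |LE| = 46.30 ✓.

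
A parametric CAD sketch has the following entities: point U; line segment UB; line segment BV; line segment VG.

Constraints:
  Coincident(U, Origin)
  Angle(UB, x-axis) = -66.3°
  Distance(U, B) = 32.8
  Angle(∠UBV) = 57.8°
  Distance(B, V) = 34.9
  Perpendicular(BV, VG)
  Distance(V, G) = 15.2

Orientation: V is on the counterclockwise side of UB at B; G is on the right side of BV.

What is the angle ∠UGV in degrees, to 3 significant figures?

22.1°

U is at the origin; UB runs at -66.3° with length 32.8, so B = 32.8·(cos -66.3°, sin -66.3°) = (13.2, -30.0). ∠UBV = 57.8°, so BV runs at -66.3° + (180° − 57.8°) = 55.9° from the x-axis; with |BV| = 34.9, V = B + 34.9·(cos 55.9°, sin 55.9°) = (32.8, -1.13). The perpendicularity gives VG at right angles to BV; with |VG| = 15.2 on the right of BV, G = V + 15.2·(0.828, -0.561) = (45.3, -9.66). Then cos ∠UGV = GU·GV / (|GU||GV|), giving 22.1°.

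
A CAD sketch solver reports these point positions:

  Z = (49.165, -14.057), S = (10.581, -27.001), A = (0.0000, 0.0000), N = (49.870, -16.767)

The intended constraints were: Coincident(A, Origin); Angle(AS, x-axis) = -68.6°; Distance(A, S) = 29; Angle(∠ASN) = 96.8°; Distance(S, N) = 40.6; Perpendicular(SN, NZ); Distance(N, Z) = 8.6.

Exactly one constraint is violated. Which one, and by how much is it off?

Distance(N, Z) = 8.6 — off by 5.80.

A = (0.00, 0.00) ✓; AS at -68.60° ✓; |AS| = 29.00 ✓; ∠ASN = 96.80° ✓; |SN| = 40.60 ✓; ∠(SN, NZ) = 89.98° ✓; |NZ| = 2.800 ✗.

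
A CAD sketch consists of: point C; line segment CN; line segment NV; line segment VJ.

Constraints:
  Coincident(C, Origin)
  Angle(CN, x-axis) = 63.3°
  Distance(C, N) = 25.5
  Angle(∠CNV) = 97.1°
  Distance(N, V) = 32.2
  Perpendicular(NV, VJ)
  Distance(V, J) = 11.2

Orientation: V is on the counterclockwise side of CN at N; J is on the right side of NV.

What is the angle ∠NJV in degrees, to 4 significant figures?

70.82°

C is at the origin; CN runs at 63.3° with length 25.5, so N = 25.5·(cos 63.3°, sin 63.3°) = (11.46, 22.78). ∠CNV = 97.1°, so NV runs at 63.3° + (180° − 97.1°) = 146.2° from the x-axis; with |NV| = 32.2, V = N + 32.2·(cos 146.2°, sin 146.2°) = (-15.30, 40.69). NV is perpendicular to VJ; with |VJ| = 11.2 on the right of NV, J = V + 11.2·(0.5563, 0.8310) = (-9.070, 50.00). Then cos ∠NJV = JN·JV / (|JN||JV|), giving 70.82°.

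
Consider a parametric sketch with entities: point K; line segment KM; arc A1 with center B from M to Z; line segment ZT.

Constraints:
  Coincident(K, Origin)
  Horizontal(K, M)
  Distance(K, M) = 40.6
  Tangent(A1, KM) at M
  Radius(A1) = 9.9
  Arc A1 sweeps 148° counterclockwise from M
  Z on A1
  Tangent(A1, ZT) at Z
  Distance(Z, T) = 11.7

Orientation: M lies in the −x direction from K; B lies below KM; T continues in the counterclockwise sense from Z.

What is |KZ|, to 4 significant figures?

49.36

A1 meets KM tangentially, so BM is at right angles to KM, so B = M + (0, -9.9) = (-40.60, -9.900). On A1, M sits at bearing 90° from B; a 148° counterclockwise sweep puts Z at bearing 238°, so Z = B + 9.9·(cos 238°, sin 238°) = (-45.85, -18.30). Then |KZ| = |Z − K| = 49.36.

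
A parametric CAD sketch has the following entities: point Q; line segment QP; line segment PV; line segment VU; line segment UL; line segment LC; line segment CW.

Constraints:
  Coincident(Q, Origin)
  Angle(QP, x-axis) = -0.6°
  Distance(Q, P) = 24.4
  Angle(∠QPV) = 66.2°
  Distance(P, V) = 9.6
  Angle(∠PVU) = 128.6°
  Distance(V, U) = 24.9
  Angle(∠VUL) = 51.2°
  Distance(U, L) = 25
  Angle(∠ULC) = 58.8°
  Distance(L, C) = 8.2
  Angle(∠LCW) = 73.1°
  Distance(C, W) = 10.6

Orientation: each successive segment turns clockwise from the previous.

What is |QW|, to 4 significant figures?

2.598

Q is at the origin; QP runs at -0.6° with length 24.4, so P = (24.40, -0.2555). ∠QPV = 66.2° gives PV at -114.4° from the x-axis; with |PV| = 9.6, V = (20.43, -8.998). ∠PVU = 128.6° gives VU at -165.8° from the x-axis; with |VU| = 24.9, U = (-3.706, -15.11). ∠VUL = 51.2° gives UL at 65.40° from the x-axis; with |UL| = 25.0, L = (6.701, 7.625). ∠ULC = 58.8° gives LC at -55.80° from the x-axis; with |LC| = 8.2, C = (11.31, 0.8426). ∠LCW = 73.1° gives CW at -162.7° from the x-axis; with |CW| = 10.6, W = (1.189, -2.310). Then |QW| = |W − Q| = 2.598.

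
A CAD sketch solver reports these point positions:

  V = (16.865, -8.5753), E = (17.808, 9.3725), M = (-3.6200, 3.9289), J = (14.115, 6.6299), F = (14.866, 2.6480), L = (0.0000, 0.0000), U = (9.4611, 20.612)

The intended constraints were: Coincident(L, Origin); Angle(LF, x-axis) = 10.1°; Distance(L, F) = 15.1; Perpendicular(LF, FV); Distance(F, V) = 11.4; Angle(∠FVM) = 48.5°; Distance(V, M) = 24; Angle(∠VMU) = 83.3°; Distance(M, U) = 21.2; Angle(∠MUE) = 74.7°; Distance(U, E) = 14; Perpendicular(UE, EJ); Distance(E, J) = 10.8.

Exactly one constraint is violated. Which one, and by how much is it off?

Distance(E, J) = 10.8 — off by 6.20.

L = (0.00, 0.00) ✓; LF at 10.10° ✓; |LF| = 15.10 ✓; ∠(LF, FV) = 90.00° ✓; |FV| = 11.40 ✓; ∠FVM = 48.50° ✓; |VM| = 24.00 ✓; ∠VMU = 83.30° ✓; |MU| = 21.20 ✓; ∠MUE = 74.70° ✓; |UE| = 14.00 ✓; ∠(UE, EJ) = 90.00° ✓; |EJ| = 4.600 ✗.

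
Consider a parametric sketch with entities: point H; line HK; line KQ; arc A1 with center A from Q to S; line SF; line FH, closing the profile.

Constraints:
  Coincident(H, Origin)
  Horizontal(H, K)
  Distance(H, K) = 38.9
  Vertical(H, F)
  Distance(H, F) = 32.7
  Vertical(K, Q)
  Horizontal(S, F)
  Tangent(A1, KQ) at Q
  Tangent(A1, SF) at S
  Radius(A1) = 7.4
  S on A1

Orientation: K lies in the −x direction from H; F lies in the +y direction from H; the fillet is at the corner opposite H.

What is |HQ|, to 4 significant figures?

46.40

H is at the origin; H and K share the same y with |HK| = 38.9 and K on the −x side, so K = (-38.90, 0.000). HF is vertical with |HF| = 32.7 and F on the +y side, so F = (0.000, 32.70). The virtual corner opposite H is at (-38.90, 32.70). Since A1 is tangent to KQ there, AQ ⟂ KQ and tangency of A1 to SF means the radius AS is perpendicular to SF, with radius 7.4, so the center A sits 7.4 in from both sides at A = (-31.50, 25.30). That places the tangent points at Q = (-38.90, 25.30) on KQ and S = (-31.50, 32.70) on SF. Then |HQ| = |Q − H| = 46.40.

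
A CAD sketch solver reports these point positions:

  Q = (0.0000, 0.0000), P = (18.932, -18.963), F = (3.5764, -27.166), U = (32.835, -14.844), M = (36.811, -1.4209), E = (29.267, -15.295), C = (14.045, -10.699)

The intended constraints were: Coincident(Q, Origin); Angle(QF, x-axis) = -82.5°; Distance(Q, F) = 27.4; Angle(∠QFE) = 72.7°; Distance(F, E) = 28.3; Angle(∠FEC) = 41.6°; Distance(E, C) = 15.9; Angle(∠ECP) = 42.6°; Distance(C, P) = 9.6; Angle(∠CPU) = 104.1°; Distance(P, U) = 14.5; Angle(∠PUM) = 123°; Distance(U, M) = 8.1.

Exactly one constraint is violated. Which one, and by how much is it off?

Distance(U, M) = 8.1 — off by 5.90.

Q = (0.00, 0.00) ✓; QF at -82.50° ✓; |QF| = 27.40 ✓; ∠QFE = 72.70° ✓; |FE| = 28.30 ✓; ∠FEC = 41.60° ✓; |EC| = 15.90 ✓; ∠ECP = 42.60° ✓; |CP| = 9.601 ✓; ∠CPU = 104.1° ✓; |PU| = 14.50 ✓; ∠PUM = 123.0° ✓; |UM| = 14.00 ✗.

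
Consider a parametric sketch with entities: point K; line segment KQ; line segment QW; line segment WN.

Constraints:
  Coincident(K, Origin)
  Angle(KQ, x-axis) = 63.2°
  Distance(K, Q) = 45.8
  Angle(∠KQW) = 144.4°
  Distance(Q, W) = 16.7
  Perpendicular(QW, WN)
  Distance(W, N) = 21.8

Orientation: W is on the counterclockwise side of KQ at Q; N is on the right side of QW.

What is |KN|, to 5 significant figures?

72.512

K is at the origin; KQ runs at 63.2° with length 45.8, so Q = 45.8·(cos 63.2°, sin 63.2°) = (20.650, 40.880). ∠KQW = 144.4°, so QW runs at 63.2° + (180° − 144.4°) = 98.800° from the x-axis; with |QW| = 16.7, W = Q + 16.7·(cos 98.800°, sin 98.800°) = (18.095, 57.384). The perpendicularity gives WN at right angles to QW; with |WN| = 21.8 on the right of QW, N = W + 21.8·(0.98823, 0.15299) = (39.639, 60.719). Then |KN| = |N − K| = 72.512.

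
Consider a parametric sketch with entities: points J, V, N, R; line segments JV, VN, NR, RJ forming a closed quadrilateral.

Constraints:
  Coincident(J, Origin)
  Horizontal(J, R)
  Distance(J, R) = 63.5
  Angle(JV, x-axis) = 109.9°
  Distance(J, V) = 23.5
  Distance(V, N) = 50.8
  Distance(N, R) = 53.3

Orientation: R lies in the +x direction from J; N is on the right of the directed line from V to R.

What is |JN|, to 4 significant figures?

27.68

Checks: |VN| = 50.80 ✓; |NR| = 53.30 ✓.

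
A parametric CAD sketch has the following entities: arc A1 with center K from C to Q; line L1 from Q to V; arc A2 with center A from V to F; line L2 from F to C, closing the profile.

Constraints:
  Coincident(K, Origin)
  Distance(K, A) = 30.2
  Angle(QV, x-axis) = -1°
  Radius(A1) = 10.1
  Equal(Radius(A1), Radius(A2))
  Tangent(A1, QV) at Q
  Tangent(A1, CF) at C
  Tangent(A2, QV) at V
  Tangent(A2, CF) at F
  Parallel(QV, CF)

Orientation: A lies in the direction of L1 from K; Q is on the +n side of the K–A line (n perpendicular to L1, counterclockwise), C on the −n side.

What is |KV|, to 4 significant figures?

31.84

The slot axis is L1's direction at -1.0°, so u = (cos -1.0°, sin -1.0°) = (0.9998, -0.01745) and n = (−sin -1.0°, cos -1.0°) = (0.01745, 0.9998). K is at the origin and A lies 30.2 along u from K, so A = 30.2·u = (30.20, -0.5271). Tangency of A1 to both parallel lines with radius 10.1 puts Q and C at K ± 10.1·n: Q = (0.1763, 10.10), C = (-0.1763, -10.10). Equal radii place V and F the same way about A: V = A + 10.1·n = (30.37, 9.571), F = A − 10.1·n = (30.02, -10.63). Then |KV| = |V − K| = 31.84.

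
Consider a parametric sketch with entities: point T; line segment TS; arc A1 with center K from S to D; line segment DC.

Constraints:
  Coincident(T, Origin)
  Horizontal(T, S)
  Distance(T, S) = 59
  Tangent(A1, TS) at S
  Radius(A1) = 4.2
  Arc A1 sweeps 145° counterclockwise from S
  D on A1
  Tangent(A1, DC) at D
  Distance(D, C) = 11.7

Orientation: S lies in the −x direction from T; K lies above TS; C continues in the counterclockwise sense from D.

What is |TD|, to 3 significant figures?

57.1

Tangency of A1 to TS means the radius KS is perpendicular to TS, so K = S + (0, 4.2) = (-59.0, 4.20). On A1, S sits at bearing -90° from K; a 145° counterclockwise sweep puts D at bearing 55°, so D = K + 4.2·(cos 55°, sin 55°) = (-56.6, 7.64). Then |TD| = |D − T| = 57.1.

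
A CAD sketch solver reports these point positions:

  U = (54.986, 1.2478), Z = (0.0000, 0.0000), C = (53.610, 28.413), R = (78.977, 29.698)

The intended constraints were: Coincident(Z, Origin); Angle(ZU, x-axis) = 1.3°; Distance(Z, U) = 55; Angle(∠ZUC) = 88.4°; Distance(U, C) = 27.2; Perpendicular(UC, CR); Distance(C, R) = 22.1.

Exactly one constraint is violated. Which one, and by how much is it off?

Distance(C, R) = 22.1 — off by 3.30.

Z = (0.00, 0.00) ✓; ZU at 1.300° ✓; |ZU| = 55.00 ✓; ∠ZUC = 88.40° ✓; |UC| = 27.20 ✓; ∠(UC, CR) = 90.00° ✓; |CR| = 25.40 ✗.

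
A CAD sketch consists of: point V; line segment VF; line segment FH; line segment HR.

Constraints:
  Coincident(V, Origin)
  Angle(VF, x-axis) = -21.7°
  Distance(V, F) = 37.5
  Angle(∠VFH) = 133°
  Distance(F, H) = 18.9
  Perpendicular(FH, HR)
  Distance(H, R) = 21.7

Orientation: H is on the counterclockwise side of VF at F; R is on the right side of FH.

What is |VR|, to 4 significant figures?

66.27

∠VFH = 133.0°, so FH runs at -21.7° + (180° − 133.0°) = 25.30° from the x-axis; with |FH| = 18.9, H = F + 18.9·(cos 25.30°, sin 25.30°) = (51.93, -5.788). FH is perpendicular to HR; with |HR| = 21.7 on the right of FH, R = H + 21.7·(0.4274, -0.9041) = (61.20, -25.41). Then |VR| = |R − V| = 66.27.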